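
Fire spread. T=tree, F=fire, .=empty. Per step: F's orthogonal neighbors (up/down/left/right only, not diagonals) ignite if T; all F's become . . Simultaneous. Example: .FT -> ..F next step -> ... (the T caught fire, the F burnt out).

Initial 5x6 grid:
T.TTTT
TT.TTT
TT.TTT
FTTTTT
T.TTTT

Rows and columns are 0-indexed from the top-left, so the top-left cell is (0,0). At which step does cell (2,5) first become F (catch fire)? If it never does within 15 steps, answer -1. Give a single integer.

Step 1: cell (2,5)='T' (+3 fires, +1 burnt)
Step 2: cell (2,5)='T' (+3 fires, +3 burnt)
Step 3: cell (2,5)='T' (+4 fires, +3 burnt)
Step 4: cell (2,5)='T' (+3 fires, +4 burnt)
Step 5: cell (2,5)='T' (+4 fires, +3 burnt)
Step 6: cell (2,5)='F' (+4 fires, +4 burnt)
  -> target ignites at step 6
Step 7: cell (2,5)='.' (+3 fires, +4 burnt)
Step 8: cell (2,5)='.' (+1 fires, +3 burnt)
Step 9: cell (2,5)='.' (+0 fires, +1 burnt)
  fire out at step 9

6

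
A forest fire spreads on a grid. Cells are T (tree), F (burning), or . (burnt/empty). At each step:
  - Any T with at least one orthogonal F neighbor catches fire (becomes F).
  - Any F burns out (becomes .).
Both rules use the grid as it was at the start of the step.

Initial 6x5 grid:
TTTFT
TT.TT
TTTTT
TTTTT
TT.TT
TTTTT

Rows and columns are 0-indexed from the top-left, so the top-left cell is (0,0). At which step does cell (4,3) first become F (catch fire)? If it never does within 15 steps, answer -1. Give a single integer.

Step 1: cell (4,3)='T' (+3 fires, +1 burnt)
Step 2: cell (4,3)='T' (+3 fires, +3 burnt)
Step 3: cell (4,3)='T' (+5 fires, +3 burnt)
Step 4: cell (4,3)='F' (+5 fires, +5 burnt)
  -> target ignites at step 4
Step 5: cell (4,3)='.' (+4 fires, +5 burnt)
Step 6: cell (4,3)='.' (+4 fires, +4 burnt)
Step 7: cell (4,3)='.' (+2 fires, +4 burnt)
Step 8: cell (4,3)='.' (+1 fires, +2 burnt)
Step 9: cell (4,3)='.' (+0 fires, +1 burnt)
  fire out at step 9

4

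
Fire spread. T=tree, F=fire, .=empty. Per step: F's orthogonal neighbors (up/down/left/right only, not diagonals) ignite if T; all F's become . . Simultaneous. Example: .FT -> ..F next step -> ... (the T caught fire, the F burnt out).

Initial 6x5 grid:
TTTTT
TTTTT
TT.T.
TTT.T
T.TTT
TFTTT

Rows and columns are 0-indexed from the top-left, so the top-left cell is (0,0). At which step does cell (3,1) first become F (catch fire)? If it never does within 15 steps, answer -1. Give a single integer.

Step 1: cell (3,1)='T' (+2 fires, +1 burnt)
Step 2: cell (3,1)='T' (+3 fires, +2 burnt)
Step 3: cell (3,1)='T' (+4 fires, +3 burnt)
Step 4: cell (3,1)='F' (+3 fires, +4 burnt)
  -> target ignites at step 4
Step 5: cell (3,1)='.' (+3 fires, +3 burnt)
Step 6: cell (3,1)='.' (+2 fires, +3 burnt)
Step 7: cell (3,1)='.' (+2 fires, +2 burnt)
Step 8: cell (3,1)='.' (+2 fires, +2 burnt)
Step 9: cell (3,1)='.' (+3 fires, +2 burnt)
Step 10: cell (3,1)='.' (+1 fires, +3 burnt)
Step 11: cell (3,1)='.' (+0 fires, +1 burnt)
  fire out at step 11

4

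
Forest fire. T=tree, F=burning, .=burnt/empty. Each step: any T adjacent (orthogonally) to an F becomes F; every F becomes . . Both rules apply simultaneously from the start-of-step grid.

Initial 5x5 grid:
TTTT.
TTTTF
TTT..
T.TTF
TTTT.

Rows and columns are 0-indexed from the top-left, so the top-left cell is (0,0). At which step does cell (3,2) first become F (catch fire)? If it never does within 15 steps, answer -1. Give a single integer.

Step 1: cell (3,2)='T' (+2 fires, +2 burnt)
Step 2: cell (3,2)='F' (+4 fires, +2 burnt)
  -> target ignites at step 2
Step 3: cell (3,2)='.' (+4 fires, +4 burnt)
Step 4: cell (3,2)='.' (+4 fires, +4 burnt)
Step 5: cell (3,2)='.' (+3 fires, +4 burnt)
Step 6: cell (3,2)='.' (+1 fires, +3 burnt)
Step 7: cell (3,2)='.' (+0 fires, +1 burnt)
  fire out at step 7

2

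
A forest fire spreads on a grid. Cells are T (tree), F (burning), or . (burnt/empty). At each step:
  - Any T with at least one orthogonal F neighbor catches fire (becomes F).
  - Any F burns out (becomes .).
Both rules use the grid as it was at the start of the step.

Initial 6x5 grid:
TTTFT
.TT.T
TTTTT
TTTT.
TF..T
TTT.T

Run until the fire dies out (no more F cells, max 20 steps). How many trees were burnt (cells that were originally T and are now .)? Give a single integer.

Answer: 20

Derivation:
Step 1: +5 fires, +2 burnt (F count now 5)
Step 2: +8 fires, +5 burnt (F count now 8)
Step 3: +6 fires, +8 burnt (F count now 6)
Step 4: +1 fires, +6 burnt (F count now 1)
Step 5: +0 fires, +1 burnt (F count now 0)
Fire out after step 5
Initially T: 22, now '.': 28
Total burnt (originally-T cells now '.'): 20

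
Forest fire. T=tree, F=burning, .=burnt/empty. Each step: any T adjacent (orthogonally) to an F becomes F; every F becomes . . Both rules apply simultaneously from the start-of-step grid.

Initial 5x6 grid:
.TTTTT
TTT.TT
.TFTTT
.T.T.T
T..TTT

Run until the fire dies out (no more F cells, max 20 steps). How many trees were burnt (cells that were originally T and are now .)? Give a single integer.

Answer: 20

Derivation:
Step 1: +3 fires, +1 burnt (F count now 3)
Step 2: +5 fires, +3 burnt (F count now 5)
Step 3: +6 fires, +5 burnt (F count now 6)
Step 4: +4 fires, +6 burnt (F count now 4)
Step 5: +2 fires, +4 burnt (F count now 2)
Step 6: +0 fires, +2 burnt (F count now 0)
Fire out after step 6
Initially T: 21, now '.': 29
Total burnt (originally-T cells now '.'): 20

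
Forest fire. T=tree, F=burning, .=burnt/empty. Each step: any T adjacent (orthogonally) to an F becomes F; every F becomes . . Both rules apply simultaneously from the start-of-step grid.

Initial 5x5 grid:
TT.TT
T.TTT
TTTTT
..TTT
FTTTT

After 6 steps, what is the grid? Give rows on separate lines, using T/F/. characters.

Step 1: 1 trees catch fire, 1 burn out
  TT.TT
  T.TTT
  TTTTT
  ..TTT
  .FTTT
Step 2: 1 trees catch fire, 1 burn out
  TT.TT
  T.TTT
  TTTTT
  ..TTT
  ..FTT
Step 3: 2 trees catch fire, 1 burn out
  TT.TT
  T.TTT
  TTTTT
  ..FTT
  ...FT
Step 4: 3 trees catch fire, 2 burn out
  TT.TT
  T.TTT
  TTFTT
  ...FT
  ....F
Step 5: 4 trees catch fire, 3 burn out
  TT.TT
  T.FTT
  TF.FT
  ....F
  .....
Step 6: 3 trees catch fire, 4 burn out
  TT.TT
  T..FT
  F...F
  .....
  .....

TT.TT
T..FT
F...F
.....
.....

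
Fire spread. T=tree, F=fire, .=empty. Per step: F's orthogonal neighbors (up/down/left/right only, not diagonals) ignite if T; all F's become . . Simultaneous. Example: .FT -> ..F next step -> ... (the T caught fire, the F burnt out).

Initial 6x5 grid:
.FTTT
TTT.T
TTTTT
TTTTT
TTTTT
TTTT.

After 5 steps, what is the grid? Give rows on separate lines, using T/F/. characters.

Step 1: 2 trees catch fire, 1 burn out
  ..FTT
  TFT.T
  TTTTT
  TTTTT
  TTTTT
  TTTT.
Step 2: 4 trees catch fire, 2 burn out
  ...FT
  F.F.T
  TFTTT
  TTTTT
  TTTTT
  TTTT.
Step 3: 4 trees catch fire, 4 burn out
  ....F
  ....T
  F.FTT
  TFTTT
  TTTTT
  TTTT.
Step 4: 5 trees catch fire, 4 burn out
  .....
  ....F
  ...FT
  F.FTT
  TFTTT
  TTTT.
Step 5: 5 trees catch fire, 5 burn out
  .....
  .....
  ....F
  ...FT
  F.FTT
  TFTT.

.....
.....
....F
...FT
F.FTT
TFTT.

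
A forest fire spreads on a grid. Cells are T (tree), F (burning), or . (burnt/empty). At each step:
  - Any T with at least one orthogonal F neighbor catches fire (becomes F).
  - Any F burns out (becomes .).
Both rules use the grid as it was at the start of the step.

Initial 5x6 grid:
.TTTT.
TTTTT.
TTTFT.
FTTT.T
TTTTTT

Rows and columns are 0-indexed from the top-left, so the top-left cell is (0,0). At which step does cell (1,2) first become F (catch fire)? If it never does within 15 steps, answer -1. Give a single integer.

Step 1: cell (1,2)='T' (+7 fires, +2 burnt)
Step 2: cell (1,2)='F' (+8 fires, +7 burnt)
  -> target ignites at step 2
Step 3: cell (1,2)='.' (+5 fires, +8 burnt)
Step 4: cell (1,2)='.' (+2 fires, +5 burnt)
Step 5: cell (1,2)='.' (+1 fires, +2 burnt)
Step 6: cell (1,2)='.' (+0 fires, +1 burnt)
  fire out at step 6

2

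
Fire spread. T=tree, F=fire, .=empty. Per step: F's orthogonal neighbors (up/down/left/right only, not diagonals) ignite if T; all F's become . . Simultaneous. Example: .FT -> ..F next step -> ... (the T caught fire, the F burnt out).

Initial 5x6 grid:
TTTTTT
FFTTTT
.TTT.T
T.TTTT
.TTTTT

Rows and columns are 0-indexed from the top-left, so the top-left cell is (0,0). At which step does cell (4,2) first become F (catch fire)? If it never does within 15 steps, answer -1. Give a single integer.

Step 1: cell (4,2)='T' (+4 fires, +2 burnt)
Step 2: cell (4,2)='T' (+3 fires, +4 burnt)
Step 3: cell (4,2)='T' (+4 fires, +3 burnt)
Step 4: cell (4,2)='F' (+4 fires, +4 burnt)
  -> target ignites at step 4
Step 5: cell (4,2)='.' (+5 fires, +4 burnt)
Step 6: cell (4,2)='.' (+2 fires, +5 burnt)
Step 7: cell (4,2)='.' (+1 fires, +2 burnt)
Step 8: cell (4,2)='.' (+0 fires, +1 burnt)
  fire out at step 8

4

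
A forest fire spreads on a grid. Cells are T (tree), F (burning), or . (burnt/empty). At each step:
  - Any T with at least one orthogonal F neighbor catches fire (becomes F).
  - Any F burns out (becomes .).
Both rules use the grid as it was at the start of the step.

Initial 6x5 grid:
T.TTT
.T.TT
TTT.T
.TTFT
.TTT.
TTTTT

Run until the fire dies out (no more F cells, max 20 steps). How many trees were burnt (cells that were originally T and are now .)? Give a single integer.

Step 1: +3 fires, +1 burnt (F count now 3)
Step 2: +5 fires, +3 burnt (F count now 5)
Step 3: +5 fires, +5 burnt (F count now 5)
Step 4: +5 fires, +5 burnt (F count now 5)
Step 5: +2 fires, +5 burnt (F count now 2)
Step 6: +1 fires, +2 burnt (F count now 1)
Step 7: +0 fires, +1 burnt (F count now 0)
Fire out after step 7
Initially T: 22, now '.': 29
Total burnt (originally-T cells now '.'): 21

Answer: 21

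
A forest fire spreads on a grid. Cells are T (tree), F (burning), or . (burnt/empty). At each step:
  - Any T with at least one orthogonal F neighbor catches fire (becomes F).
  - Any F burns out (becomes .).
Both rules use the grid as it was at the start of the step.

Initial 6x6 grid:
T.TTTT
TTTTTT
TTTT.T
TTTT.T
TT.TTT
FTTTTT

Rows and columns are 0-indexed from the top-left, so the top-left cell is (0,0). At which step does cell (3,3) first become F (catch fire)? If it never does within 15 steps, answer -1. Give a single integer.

Step 1: cell (3,3)='T' (+2 fires, +1 burnt)
Step 2: cell (3,3)='T' (+3 fires, +2 burnt)
Step 3: cell (3,3)='T' (+3 fires, +3 burnt)
Step 4: cell (3,3)='T' (+5 fires, +3 burnt)
Step 5: cell (3,3)='F' (+6 fires, +5 burnt)
  -> target ignites at step 5
Step 6: cell (3,3)='.' (+3 fires, +6 burnt)
Step 7: cell (3,3)='.' (+3 fires, +3 burnt)
Step 8: cell (3,3)='.' (+3 fires, +3 burnt)
Step 9: cell (3,3)='.' (+2 fires, +3 burnt)
Step 10: cell (3,3)='.' (+1 fires, +2 burnt)
Step 11: cell (3,3)='.' (+0 fires, +1 burnt)
  fire out at step 11

5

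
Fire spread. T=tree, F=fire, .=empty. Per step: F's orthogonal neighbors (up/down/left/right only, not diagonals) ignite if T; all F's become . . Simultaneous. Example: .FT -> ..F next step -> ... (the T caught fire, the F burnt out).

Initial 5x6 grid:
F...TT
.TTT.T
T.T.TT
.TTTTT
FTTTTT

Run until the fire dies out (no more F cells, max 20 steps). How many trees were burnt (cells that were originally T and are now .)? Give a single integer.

Answer: 19

Derivation:
Step 1: +1 fires, +2 burnt (F count now 1)
Step 2: +2 fires, +1 burnt (F count now 2)
Step 3: +2 fires, +2 burnt (F count now 2)
Step 4: +3 fires, +2 burnt (F count now 3)
Step 5: +3 fires, +3 burnt (F count now 3)
Step 6: +4 fires, +3 burnt (F count now 4)
Step 7: +1 fires, +4 burnt (F count now 1)
Step 8: +1 fires, +1 burnt (F count now 1)
Step 9: +1 fires, +1 burnt (F count now 1)
Step 10: +1 fires, +1 burnt (F count now 1)
Step 11: +0 fires, +1 burnt (F count now 0)
Fire out after step 11
Initially T: 20, now '.': 29
Total burnt (originally-T cells now '.'): 19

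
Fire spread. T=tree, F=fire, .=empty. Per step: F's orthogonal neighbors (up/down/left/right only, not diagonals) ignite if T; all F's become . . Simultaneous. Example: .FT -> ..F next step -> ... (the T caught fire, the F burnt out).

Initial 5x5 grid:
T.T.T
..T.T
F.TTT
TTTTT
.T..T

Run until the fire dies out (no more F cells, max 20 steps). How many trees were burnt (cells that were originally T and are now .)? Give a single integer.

Step 1: +1 fires, +1 burnt (F count now 1)
Step 2: +1 fires, +1 burnt (F count now 1)
Step 3: +2 fires, +1 burnt (F count now 2)
Step 4: +2 fires, +2 burnt (F count now 2)
Step 5: +3 fires, +2 burnt (F count now 3)
Step 6: +3 fires, +3 burnt (F count now 3)
Step 7: +1 fires, +3 burnt (F count now 1)
Step 8: +1 fires, +1 burnt (F count now 1)
Step 9: +0 fires, +1 burnt (F count now 0)
Fire out after step 9
Initially T: 15, now '.': 24
Total burnt (originally-T cells now '.'): 14

Answer: 14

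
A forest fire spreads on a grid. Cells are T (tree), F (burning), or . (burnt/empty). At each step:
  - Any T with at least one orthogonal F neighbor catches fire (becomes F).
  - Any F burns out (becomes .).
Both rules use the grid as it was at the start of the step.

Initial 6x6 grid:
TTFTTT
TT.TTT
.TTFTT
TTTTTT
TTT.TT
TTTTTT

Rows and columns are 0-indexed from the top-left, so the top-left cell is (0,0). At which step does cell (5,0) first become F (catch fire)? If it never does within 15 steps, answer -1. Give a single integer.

Step 1: cell (5,0)='T' (+6 fires, +2 burnt)
Step 2: cell (5,0)='T' (+8 fires, +6 burnt)
Step 3: cell (5,0)='T' (+7 fires, +8 burnt)
Step 4: cell (5,0)='T' (+5 fires, +7 burnt)
Step 5: cell (5,0)='T' (+4 fires, +5 burnt)
Step 6: cell (5,0)='F' (+1 fires, +4 burnt)
  -> target ignites at step 6
Step 7: cell (5,0)='.' (+0 fires, +1 burnt)
  fire out at step 7

6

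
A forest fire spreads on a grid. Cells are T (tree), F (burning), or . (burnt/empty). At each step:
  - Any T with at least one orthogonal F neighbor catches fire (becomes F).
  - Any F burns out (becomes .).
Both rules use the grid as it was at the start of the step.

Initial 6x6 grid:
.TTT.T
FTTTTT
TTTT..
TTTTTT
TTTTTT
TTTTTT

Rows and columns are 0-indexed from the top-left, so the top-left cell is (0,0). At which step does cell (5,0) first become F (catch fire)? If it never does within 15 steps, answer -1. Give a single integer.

Step 1: cell (5,0)='T' (+2 fires, +1 burnt)
Step 2: cell (5,0)='T' (+4 fires, +2 burnt)
Step 3: cell (5,0)='T' (+5 fires, +4 burnt)
Step 4: cell (5,0)='F' (+6 fires, +5 burnt)
  -> target ignites at step 4
Step 5: cell (5,0)='.' (+4 fires, +6 burnt)
Step 6: cell (5,0)='.' (+4 fires, +4 burnt)
Step 7: cell (5,0)='.' (+3 fires, +4 burnt)
Step 8: cell (5,0)='.' (+2 fires, +3 burnt)
Step 9: cell (5,0)='.' (+1 fires, +2 burnt)
Step 10: cell (5,0)='.' (+0 fires, +1 burnt)
  fire out at step 10

4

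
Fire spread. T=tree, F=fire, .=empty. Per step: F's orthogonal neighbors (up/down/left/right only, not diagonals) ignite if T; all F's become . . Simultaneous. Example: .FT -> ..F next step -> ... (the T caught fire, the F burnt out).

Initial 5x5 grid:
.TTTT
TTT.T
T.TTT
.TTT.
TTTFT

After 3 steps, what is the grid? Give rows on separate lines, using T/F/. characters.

Step 1: 3 trees catch fire, 1 burn out
  .TTTT
  TTT.T
  T.TTT
  .TTF.
  TTF.F
Step 2: 3 trees catch fire, 3 burn out
  .TTTT
  TTT.T
  T.TFT
  .TF..
  TF...
Step 3: 4 trees catch fire, 3 burn out
  .TTTT
  TTT.T
  T.F.F
  .F...
  F....

.TTTT
TTT.T
T.F.F
.F...
F....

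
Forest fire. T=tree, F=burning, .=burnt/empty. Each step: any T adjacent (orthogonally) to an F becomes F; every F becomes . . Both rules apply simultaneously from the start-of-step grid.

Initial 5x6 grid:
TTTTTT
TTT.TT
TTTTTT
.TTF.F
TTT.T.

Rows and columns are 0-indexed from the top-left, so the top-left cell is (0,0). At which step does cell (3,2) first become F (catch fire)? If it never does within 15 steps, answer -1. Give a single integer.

Step 1: cell (3,2)='F' (+3 fires, +2 burnt)
  -> target ignites at step 1
Step 2: cell (3,2)='.' (+5 fires, +3 burnt)
Step 3: cell (3,2)='.' (+5 fires, +5 burnt)
Step 4: cell (3,2)='.' (+5 fires, +5 burnt)
Step 5: cell (3,2)='.' (+3 fires, +5 burnt)
Step 6: cell (3,2)='.' (+1 fires, +3 burnt)
Step 7: cell (3,2)='.' (+0 fires, +1 burnt)
  fire out at step 7

1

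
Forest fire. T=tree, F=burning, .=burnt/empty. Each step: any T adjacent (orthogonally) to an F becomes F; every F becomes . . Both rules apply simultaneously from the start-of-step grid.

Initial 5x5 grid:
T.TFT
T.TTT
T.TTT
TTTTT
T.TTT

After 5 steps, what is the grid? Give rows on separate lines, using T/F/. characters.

Step 1: 3 trees catch fire, 1 burn out
  T.F.F
  T.TFT
  T.TTT
  TTTTT
  T.TTT
Step 2: 3 trees catch fire, 3 burn out
  T....
  T.F.F
  T.TFT
  TTTTT
  T.TTT
Step 3: 3 trees catch fire, 3 burn out
  T....
  T....
  T.F.F
  TTTFT
  T.TTT
Step 4: 3 trees catch fire, 3 burn out
  T....
  T....
  T....
  TTF.F
  T.TFT
Step 5: 3 trees catch fire, 3 burn out
  T....
  T....
  T....
  TF...
  T.F.F

T....
T....
T....
TF...
T.F.F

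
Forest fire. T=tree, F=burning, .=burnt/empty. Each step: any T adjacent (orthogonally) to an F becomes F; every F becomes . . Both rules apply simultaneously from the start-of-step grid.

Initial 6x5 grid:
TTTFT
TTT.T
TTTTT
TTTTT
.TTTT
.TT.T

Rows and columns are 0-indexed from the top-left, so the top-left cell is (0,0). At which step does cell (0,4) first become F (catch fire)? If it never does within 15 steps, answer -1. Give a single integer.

Step 1: cell (0,4)='F' (+2 fires, +1 burnt)
  -> target ignites at step 1
Step 2: cell (0,4)='.' (+3 fires, +2 burnt)
Step 3: cell (0,4)='.' (+4 fires, +3 burnt)
Step 4: cell (0,4)='.' (+5 fires, +4 burnt)
Step 5: cell (0,4)='.' (+5 fires, +5 burnt)
Step 6: cell (0,4)='.' (+5 fires, +5 burnt)
Step 7: cell (0,4)='.' (+1 fires, +5 burnt)
Step 8: cell (0,4)='.' (+0 fires, +1 burnt)
  fire out at step 8

1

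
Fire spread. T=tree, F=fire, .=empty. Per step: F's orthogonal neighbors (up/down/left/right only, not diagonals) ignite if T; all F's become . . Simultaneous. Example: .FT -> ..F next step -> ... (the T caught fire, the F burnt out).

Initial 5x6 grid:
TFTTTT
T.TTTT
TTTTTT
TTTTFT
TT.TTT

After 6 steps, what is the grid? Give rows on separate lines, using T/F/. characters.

Step 1: 6 trees catch fire, 2 burn out
  F.FTTT
  T.TTTT
  TTTTFT
  TTTF.F
  TT.TFT
Step 2: 9 trees catch fire, 6 burn out
  ...FTT
  F.FTFT
  TTTF.F
  TTF...
  TT.F.F
Step 3: 6 trees catch fire, 9 burn out
  ....FT
  ...F.F
  FTF...
  TF....
  TT....
Step 4: 4 trees catch fire, 6 burn out
  .....F
  ......
  .F....
  F.....
  TF....
Step 5: 1 trees catch fire, 4 burn out
  ......
  ......
  ......
  ......
  F.....
Step 6: 0 trees catch fire, 1 burn out
  ......
  ......
  ......
  ......
  ......

......
......
......
......
......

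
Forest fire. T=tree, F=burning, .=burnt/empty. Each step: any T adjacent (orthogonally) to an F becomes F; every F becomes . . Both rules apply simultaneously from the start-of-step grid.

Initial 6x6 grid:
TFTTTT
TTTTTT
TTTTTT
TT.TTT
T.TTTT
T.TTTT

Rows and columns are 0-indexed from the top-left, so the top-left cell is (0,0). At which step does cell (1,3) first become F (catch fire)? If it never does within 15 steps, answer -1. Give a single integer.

Step 1: cell (1,3)='T' (+3 fires, +1 burnt)
Step 2: cell (1,3)='T' (+4 fires, +3 burnt)
Step 3: cell (1,3)='F' (+5 fires, +4 burnt)
  -> target ignites at step 3
Step 4: cell (1,3)='.' (+4 fires, +5 burnt)
Step 5: cell (1,3)='.' (+4 fires, +4 burnt)
Step 6: cell (1,3)='.' (+4 fires, +4 burnt)
Step 7: cell (1,3)='.' (+4 fires, +4 burnt)
Step 8: cell (1,3)='.' (+3 fires, +4 burnt)
Step 9: cell (1,3)='.' (+1 fires, +3 burnt)
Step 10: cell (1,3)='.' (+0 fires, +1 burnt)
  fire out at step 10

3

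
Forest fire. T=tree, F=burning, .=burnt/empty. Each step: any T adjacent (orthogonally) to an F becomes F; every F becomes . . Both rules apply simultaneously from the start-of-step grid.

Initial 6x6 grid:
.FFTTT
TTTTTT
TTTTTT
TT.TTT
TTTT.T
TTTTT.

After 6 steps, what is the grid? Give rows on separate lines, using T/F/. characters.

Step 1: 3 trees catch fire, 2 burn out
  ...FTT
  TFFTTT
  TTTTTT
  TT.TTT
  TTTT.T
  TTTTT.
Step 2: 5 trees catch fire, 3 burn out
  ....FT
  F..FTT
  TFFTTT
  TT.TTT
  TTTT.T
  TTTTT.
Step 3: 5 trees catch fire, 5 burn out
  .....F
  ....FT
  F..FTT
  TF.TTT
  TTTT.T
  TTTTT.
Step 4: 5 trees catch fire, 5 burn out
  ......
  .....F
  ....FT
  F..FTT
  TFTT.T
  TTTTT.
Step 5: 6 trees catch fire, 5 burn out
  ......
  ......
  .....F
  ....FT
  F.FF.T
  TFTTT.
Step 6: 4 trees catch fire, 6 burn out
  ......
  ......
  ......
  .....F
  .....T
  F.FFT.

......
......
......
.....F
.....T
F.FFT.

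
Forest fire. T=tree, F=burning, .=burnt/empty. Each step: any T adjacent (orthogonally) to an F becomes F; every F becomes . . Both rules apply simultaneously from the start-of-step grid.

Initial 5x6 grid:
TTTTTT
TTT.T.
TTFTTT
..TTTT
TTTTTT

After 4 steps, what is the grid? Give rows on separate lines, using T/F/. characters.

Step 1: 4 trees catch fire, 1 burn out
  TTTTTT
  TTF.T.
  TF.FTT
  ..FTTT
  TTTTTT
Step 2: 6 trees catch fire, 4 burn out
  TTFTTT
  TF..T.
  F...FT
  ...FTT
  TTFTTT
Step 3: 8 trees catch fire, 6 burn out
  TF.FTT
  F...F.
  .....F
  ....FT
  TF.FTT
Step 4: 5 trees catch fire, 8 burn out
  F...FT
  ......
  ......
  .....F
  F...FT

F...FT
......
......
.....F
F...FT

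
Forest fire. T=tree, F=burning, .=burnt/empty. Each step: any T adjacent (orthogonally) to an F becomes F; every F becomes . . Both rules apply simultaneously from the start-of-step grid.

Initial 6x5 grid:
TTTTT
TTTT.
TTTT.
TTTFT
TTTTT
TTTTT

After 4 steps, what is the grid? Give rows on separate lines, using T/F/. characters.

Step 1: 4 trees catch fire, 1 burn out
  TTTTT
  TTTT.
  TTTF.
  TTF.F
  TTTFT
  TTTTT
Step 2: 6 trees catch fire, 4 burn out
  TTTTT
  TTTF.
  TTF..
  TF...
  TTF.F
  TTTFT
Step 3: 7 trees catch fire, 6 burn out
  TTTFT
  TTF..
  TF...
  F....
  TF...
  TTF.F
Step 4: 6 trees catch fire, 7 burn out
  TTF.F
  TF...
  F....
  .....
  F....
  TF...

TTF.F
TF...
F....
.....
F....
TF...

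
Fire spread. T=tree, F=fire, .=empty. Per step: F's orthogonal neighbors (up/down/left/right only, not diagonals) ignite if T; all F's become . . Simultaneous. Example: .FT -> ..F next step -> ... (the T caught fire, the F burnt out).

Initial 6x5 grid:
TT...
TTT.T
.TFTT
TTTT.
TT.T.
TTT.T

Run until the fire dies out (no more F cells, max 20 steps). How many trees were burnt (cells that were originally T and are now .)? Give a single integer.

Answer: 19

Derivation:
Step 1: +4 fires, +1 burnt (F count now 4)
Step 2: +4 fires, +4 burnt (F count now 4)
Step 3: +6 fires, +4 burnt (F count now 6)
Step 4: +3 fires, +6 burnt (F count now 3)
Step 5: +2 fires, +3 burnt (F count now 2)
Step 6: +0 fires, +2 burnt (F count now 0)
Fire out after step 6
Initially T: 20, now '.': 29
Total burnt (originally-T cells now '.'): 19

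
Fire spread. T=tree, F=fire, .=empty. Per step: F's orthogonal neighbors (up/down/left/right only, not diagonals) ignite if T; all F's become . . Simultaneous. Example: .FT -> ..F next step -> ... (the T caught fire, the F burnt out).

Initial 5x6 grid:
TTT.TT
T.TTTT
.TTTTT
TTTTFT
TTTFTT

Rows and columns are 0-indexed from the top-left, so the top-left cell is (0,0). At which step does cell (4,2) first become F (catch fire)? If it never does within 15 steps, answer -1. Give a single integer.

Step 1: cell (4,2)='F' (+5 fires, +2 burnt)
  -> target ignites at step 1
Step 2: cell (4,2)='.' (+6 fires, +5 burnt)
Step 3: cell (4,2)='.' (+6 fires, +6 burnt)
Step 4: cell (4,2)='.' (+4 fires, +6 burnt)
Step 5: cell (4,2)='.' (+1 fires, +4 burnt)
Step 6: cell (4,2)='.' (+1 fires, +1 burnt)
Step 7: cell (4,2)='.' (+1 fires, +1 burnt)
Step 8: cell (4,2)='.' (+1 fires, +1 burnt)
Step 9: cell (4,2)='.' (+0 fires, +1 burnt)
  fire out at step 9

1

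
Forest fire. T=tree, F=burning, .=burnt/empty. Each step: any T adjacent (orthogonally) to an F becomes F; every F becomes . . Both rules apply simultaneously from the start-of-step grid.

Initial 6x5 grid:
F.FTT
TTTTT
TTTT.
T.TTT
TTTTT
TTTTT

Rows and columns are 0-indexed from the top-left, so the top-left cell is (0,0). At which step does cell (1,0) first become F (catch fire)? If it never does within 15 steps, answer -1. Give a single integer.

Step 1: cell (1,0)='F' (+3 fires, +2 burnt)
  -> target ignites at step 1
Step 2: cell (1,0)='.' (+5 fires, +3 burnt)
Step 3: cell (1,0)='.' (+5 fires, +5 burnt)
Step 4: cell (1,0)='.' (+3 fires, +5 burnt)
Step 5: cell (1,0)='.' (+5 fires, +3 burnt)
Step 6: cell (1,0)='.' (+3 fires, +5 burnt)
Step 7: cell (1,0)='.' (+1 fires, +3 burnt)
Step 8: cell (1,0)='.' (+0 fires, +1 burnt)
  fire out at step 8

1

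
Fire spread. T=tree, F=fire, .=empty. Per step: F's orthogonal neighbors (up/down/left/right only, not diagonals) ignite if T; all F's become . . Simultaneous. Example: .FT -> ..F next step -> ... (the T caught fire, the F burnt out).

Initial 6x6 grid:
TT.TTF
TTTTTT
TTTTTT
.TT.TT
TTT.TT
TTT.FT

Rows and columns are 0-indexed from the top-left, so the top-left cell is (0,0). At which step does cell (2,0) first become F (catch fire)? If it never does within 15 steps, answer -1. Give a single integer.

Step 1: cell (2,0)='T' (+4 fires, +2 burnt)
Step 2: cell (2,0)='T' (+5 fires, +4 burnt)
Step 3: cell (2,0)='T' (+3 fires, +5 burnt)
Step 4: cell (2,0)='T' (+2 fires, +3 burnt)
Step 5: cell (2,0)='T' (+2 fires, +2 burnt)
Step 6: cell (2,0)='T' (+4 fires, +2 burnt)
Step 7: cell (2,0)='F' (+4 fires, +4 burnt)
  -> target ignites at step 7
Step 8: cell (2,0)='.' (+2 fires, +4 burnt)
Step 9: cell (2,0)='.' (+2 fires, +2 burnt)
Step 10: cell (2,0)='.' (+1 fires, +2 burnt)
Step 11: cell (2,0)='.' (+0 fires, +1 burnt)
  fire out at step 11

7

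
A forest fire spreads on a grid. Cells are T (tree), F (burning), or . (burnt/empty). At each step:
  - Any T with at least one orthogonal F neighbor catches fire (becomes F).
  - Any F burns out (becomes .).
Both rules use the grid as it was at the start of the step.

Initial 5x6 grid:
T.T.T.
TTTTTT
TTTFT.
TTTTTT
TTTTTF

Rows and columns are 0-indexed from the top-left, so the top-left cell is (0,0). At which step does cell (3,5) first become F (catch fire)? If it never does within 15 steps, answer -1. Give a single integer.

Step 1: cell (3,5)='F' (+6 fires, +2 burnt)
  -> target ignites at step 1
Step 2: cell (3,5)='.' (+6 fires, +6 burnt)
Step 3: cell (3,5)='.' (+7 fires, +6 burnt)
Step 4: cell (3,5)='.' (+3 fires, +7 burnt)
Step 5: cell (3,5)='.' (+2 fires, +3 burnt)
Step 6: cell (3,5)='.' (+0 fires, +2 burnt)
  fire out at step 6

1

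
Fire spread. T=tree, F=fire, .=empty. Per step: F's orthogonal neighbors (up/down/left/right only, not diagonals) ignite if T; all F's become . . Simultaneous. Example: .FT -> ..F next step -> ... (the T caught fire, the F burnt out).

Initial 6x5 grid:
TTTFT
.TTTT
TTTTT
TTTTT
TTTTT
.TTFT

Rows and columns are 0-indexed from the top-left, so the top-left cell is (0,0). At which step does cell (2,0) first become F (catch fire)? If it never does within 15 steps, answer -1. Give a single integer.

Step 1: cell (2,0)='T' (+6 fires, +2 burnt)
Step 2: cell (2,0)='T' (+8 fires, +6 burnt)
Step 3: cell (2,0)='T' (+7 fires, +8 burnt)
Step 4: cell (2,0)='T' (+3 fires, +7 burnt)
Step 5: cell (2,0)='F' (+2 fires, +3 burnt)
  -> target ignites at step 5
Step 6: cell (2,0)='.' (+0 fires, +2 burnt)
  fire out at step 6

5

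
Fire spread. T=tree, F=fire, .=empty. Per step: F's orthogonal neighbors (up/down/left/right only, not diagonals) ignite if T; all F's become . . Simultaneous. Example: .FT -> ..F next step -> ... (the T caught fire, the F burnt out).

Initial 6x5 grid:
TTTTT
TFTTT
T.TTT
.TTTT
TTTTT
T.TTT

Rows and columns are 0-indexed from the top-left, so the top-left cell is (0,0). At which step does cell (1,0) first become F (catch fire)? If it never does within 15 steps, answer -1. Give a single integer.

Step 1: cell (1,0)='F' (+3 fires, +1 burnt)
  -> target ignites at step 1
Step 2: cell (1,0)='.' (+5 fires, +3 burnt)
Step 3: cell (1,0)='.' (+4 fires, +5 burnt)
Step 4: cell (1,0)='.' (+5 fires, +4 burnt)
Step 5: cell (1,0)='.' (+4 fires, +5 burnt)
Step 6: cell (1,0)='.' (+3 fires, +4 burnt)
Step 7: cell (1,0)='.' (+2 fires, +3 burnt)
Step 8: cell (1,0)='.' (+0 fires, +2 burnt)
  fire out at step 8

1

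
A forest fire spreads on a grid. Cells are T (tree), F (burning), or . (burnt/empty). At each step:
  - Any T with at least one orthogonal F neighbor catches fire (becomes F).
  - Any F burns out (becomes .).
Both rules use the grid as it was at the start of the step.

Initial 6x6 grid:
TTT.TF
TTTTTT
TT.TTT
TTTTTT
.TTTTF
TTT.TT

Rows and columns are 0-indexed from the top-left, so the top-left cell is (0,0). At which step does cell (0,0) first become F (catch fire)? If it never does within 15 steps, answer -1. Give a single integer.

Step 1: cell (0,0)='T' (+5 fires, +2 burnt)
Step 2: cell (0,0)='T' (+5 fires, +5 burnt)
Step 3: cell (0,0)='T' (+4 fires, +5 burnt)
Step 4: cell (0,0)='T' (+5 fires, +4 burnt)
Step 5: cell (0,0)='T' (+4 fires, +5 burnt)
Step 6: cell (0,0)='T' (+5 fires, +4 burnt)
Step 7: cell (0,0)='F' (+2 fires, +5 burnt)
  -> target ignites at step 7
Step 8: cell (0,0)='.' (+0 fires, +2 burnt)
  fire out at step 8

7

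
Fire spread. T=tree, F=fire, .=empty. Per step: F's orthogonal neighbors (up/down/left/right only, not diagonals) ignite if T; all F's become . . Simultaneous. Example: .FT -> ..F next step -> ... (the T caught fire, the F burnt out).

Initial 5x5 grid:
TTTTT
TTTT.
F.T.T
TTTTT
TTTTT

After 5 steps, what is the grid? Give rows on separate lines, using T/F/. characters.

Step 1: 2 trees catch fire, 1 burn out
  TTTTT
  FTTT.
  ..T.T
  FTTTT
  TTTTT
Step 2: 4 trees catch fire, 2 burn out
  FTTTT
  .FTT.
  ..T.T
  .FTTT
  FTTTT
Step 3: 4 trees catch fire, 4 burn out
  .FTTT
  ..FT.
  ..T.T
  ..FTT
  .FTTT
Step 4: 5 trees catch fire, 4 burn out
  ..FTT
  ...F.
  ..F.T
  ...FT
  ..FTT
Step 5: 3 trees catch fire, 5 burn out
  ...FT
  .....
  ....T
  ....F
  ...FT

...FT
.....
....T
....F
...FT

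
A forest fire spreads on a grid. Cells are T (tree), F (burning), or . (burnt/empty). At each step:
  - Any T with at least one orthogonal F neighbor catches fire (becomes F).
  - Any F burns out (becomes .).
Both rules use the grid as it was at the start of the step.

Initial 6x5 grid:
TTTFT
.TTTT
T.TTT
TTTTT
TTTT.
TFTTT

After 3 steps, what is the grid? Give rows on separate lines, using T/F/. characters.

Step 1: 6 trees catch fire, 2 burn out
  TTF.F
  .TTFT
  T.TTT
  TTTTT
  TFTT.
  F.FTT
Step 2: 8 trees catch fire, 6 burn out
  TF...
  .TF.F
  T.TFT
  TFTTT
  F.FT.
  ...FT
Step 3: 9 trees catch fire, 8 burn out
  F....
  .F...
  T.F.F
  F.FFT
  ...F.
  ....F

F....
.F...
T.F.F
F.FFT
...F.
....F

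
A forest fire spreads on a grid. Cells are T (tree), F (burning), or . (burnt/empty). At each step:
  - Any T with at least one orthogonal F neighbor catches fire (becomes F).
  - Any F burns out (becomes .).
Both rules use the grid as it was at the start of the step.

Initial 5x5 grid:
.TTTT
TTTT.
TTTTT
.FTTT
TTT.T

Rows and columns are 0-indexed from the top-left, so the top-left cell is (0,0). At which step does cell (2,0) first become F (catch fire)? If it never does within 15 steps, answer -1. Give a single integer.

Step 1: cell (2,0)='T' (+3 fires, +1 burnt)
Step 2: cell (2,0)='F' (+6 fires, +3 burnt)
  -> target ignites at step 2
Step 3: cell (2,0)='.' (+5 fires, +6 burnt)
Step 4: cell (2,0)='.' (+4 fires, +5 burnt)
Step 5: cell (2,0)='.' (+1 fires, +4 burnt)
Step 6: cell (2,0)='.' (+1 fires, +1 burnt)
Step 7: cell (2,0)='.' (+0 fires, +1 burnt)
  fire out at step 7

2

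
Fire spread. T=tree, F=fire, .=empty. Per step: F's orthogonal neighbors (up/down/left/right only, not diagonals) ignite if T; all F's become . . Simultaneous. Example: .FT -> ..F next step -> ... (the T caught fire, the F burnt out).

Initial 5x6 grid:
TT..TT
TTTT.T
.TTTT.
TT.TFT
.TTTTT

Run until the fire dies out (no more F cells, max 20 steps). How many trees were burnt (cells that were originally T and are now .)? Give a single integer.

Answer: 19

Derivation:
Step 1: +4 fires, +1 burnt (F count now 4)
Step 2: +3 fires, +4 burnt (F count now 3)
Step 3: +3 fires, +3 burnt (F count now 3)
Step 4: +3 fires, +3 burnt (F count now 3)
Step 5: +2 fires, +3 burnt (F count now 2)
Step 6: +3 fires, +2 burnt (F count now 3)
Step 7: +1 fires, +3 burnt (F count now 1)
Step 8: +0 fires, +1 burnt (F count now 0)
Fire out after step 8
Initially T: 22, now '.': 27
Total burnt (originally-T cells now '.'): 19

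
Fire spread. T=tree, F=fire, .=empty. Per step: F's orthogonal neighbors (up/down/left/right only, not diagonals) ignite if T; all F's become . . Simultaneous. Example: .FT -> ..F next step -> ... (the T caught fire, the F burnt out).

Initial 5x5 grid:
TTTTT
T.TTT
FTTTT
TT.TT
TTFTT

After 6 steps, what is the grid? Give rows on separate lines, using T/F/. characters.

Step 1: 5 trees catch fire, 2 burn out
  TTTTT
  F.TTT
  .FTTT
  FT.TT
  TF.FT
Step 2: 6 trees catch fire, 5 burn out
  FTTTT
  ..TTT
  ..FTT
  .F.FT
  F...F
Step 3: 4 trees catch fire, 6 burn out
  .FTTT
  ..FTT
  ...FT
  ....F
  .....
Step 4: 3 trees catch fire, 4 burn out
  ..FTT
  ...FT
  ....F
  .....
  .....
Step 5: 2 trees catch fire, 3 burn out
  ...FT
  ....F
  .....
  .....
  .....
Step 6: 1 trees catch fire, 2 burn out
  ....F
  .....
  .....
  .....
  .....

....F
.....
.....
.....
.....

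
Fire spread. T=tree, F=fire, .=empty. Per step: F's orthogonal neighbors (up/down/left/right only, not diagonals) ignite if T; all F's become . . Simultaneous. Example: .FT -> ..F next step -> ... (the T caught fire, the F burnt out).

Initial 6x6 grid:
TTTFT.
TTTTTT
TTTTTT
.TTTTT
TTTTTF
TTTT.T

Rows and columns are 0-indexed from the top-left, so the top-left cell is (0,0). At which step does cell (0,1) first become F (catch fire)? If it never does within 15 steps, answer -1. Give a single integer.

Step 1: cell (0,1)='T' (+6 fires, +2 burnt)
Step 2: cell (0,1)='F' (+7 fires, +6 burnt)
  -> target ignites at step 2
Step 3: cell (0,1)='.' (+8 fires, +7 burnt)
Step 4: cell (0,1)='.' (+5 fires, +8 burnt)
Step 5: cell (0,1)='.' (+4 fires, +5 burnt)
Step 6: cell (0,1)='.' (+1 fires, +4 burnt)
Step 7: cell (0,1)='.' (+0 fires, +1 burnt)
  fire out at step 7

2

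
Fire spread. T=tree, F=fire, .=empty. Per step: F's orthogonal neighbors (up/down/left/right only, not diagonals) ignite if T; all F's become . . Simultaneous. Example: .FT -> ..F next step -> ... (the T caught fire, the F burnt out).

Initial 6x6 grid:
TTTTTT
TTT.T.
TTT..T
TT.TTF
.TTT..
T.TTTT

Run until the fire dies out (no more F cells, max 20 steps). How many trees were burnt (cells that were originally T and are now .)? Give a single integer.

Step 1: +2 fires, +1 burnt (F count now 2)
Step 2: +1 fires, +2 burnt (F count now 1)
Step 3: +1 fires, +1 burnt (F count now 1)
Step 4: +2 fires, +1 burnt (F count now 2)
Step 5: +3 fires, +2 burnt (F count now 3)
Step 6: +2 fires, +3 burnt (F count now 2)
Step 7: +2 fires, +2 burnt (F count now 2)
Step 8: +3 fires, +2 burnt (F count now 3)
Step 9: +3 fires, +3 burnt (F count now 3)
Step 10: +2 fires, +3 burnt (F count now 2)
Step 11: +1 fires, +2 burnt (F count now 1)
Step 12: +1 fires, +1 burnt (F count now 1)
Step 13: +2 fires, +1 burnt (F count now 2)
Step 14: +0 fires, +2 burnt (F count now 0)
Fire out after step 14
Initially T: 26, now '.': 35
Total burnt (originally-T cells now '.'): 25

Answer: 25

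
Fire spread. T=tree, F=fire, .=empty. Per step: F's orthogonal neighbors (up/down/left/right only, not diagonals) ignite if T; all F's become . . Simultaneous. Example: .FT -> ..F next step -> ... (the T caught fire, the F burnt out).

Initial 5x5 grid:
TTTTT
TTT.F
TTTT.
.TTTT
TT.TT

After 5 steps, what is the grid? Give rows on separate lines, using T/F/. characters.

Step 1: 1 trees catch fire, 1 burn out
  TTTTF
  TTT..
  TTTT.
  .TTTT
  TT.TT
Step 2: 1 trees catch fire, 1 burn out
  TTTF.
  TTT..
  TTTT.
  .TTTT
  TT.TT
Step 3: 1 trees catch fire, 1 burn out
  TTF..
  TTT..
  TTTT.
  .TTTT
  TT.TT
Step 4: 2 trees catch fire, 1 burn out
  TF...
  TTF..
  TTTT.
  .TTTT
  TT.TT
Step 5: 3 trees catch fire, 2 burn out
  F....
  TF...
  TTFT.
  .TTTT
  TT.TT

F....
TF...
TTFT.
.TTTT
TT.TT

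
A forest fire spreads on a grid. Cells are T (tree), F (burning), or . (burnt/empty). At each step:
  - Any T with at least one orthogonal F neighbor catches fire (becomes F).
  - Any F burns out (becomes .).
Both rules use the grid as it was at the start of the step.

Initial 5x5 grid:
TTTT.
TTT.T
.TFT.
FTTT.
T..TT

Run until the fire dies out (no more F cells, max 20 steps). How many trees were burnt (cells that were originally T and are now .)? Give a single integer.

Step 1: +6 fires, +2 burnt (F count now 6)
Step 2: +3 fires, +6 burnt (F count now 3)
Step 3: +4 fires, +3 burnt (F count now 4)
Step 4: +2 fires, +4 burnt (F count now 2)
Step 5: +0 fires, +2 burnt (F count now 0)
Fire out after step 5
Initially T: 16, now '.': 24
Total burnt (originally-T cells now '.'): 15

Answer: 15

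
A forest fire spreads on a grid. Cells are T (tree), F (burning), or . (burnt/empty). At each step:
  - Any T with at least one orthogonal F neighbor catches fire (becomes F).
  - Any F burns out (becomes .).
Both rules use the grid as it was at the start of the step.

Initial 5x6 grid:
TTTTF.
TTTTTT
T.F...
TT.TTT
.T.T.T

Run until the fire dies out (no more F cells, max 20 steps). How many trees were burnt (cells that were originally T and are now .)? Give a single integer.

Step 1: +3 fires, +2 burnt (F count now 3)
Step 2: +4 fires, +3 burnt (F count now 4)
Step 3: +2 fires, +4 burnt (F count now 2)
Step 4: +2 fires, +2 burnt (F count now 2)
Step 5: +1 fires, +2 burnt (F count now 1)
Step 6: +1 fires, +1 burnt (F count now 1)
Step 7: +1 fires, +1 burnt (F count now 1)
Step 8: +0 fires, +1 burnt (F count now 0)
Fire out after step 8
Initially T: 19, now '.': 25
Total burnt (originally-T cells now '.'): 14

Answer: 14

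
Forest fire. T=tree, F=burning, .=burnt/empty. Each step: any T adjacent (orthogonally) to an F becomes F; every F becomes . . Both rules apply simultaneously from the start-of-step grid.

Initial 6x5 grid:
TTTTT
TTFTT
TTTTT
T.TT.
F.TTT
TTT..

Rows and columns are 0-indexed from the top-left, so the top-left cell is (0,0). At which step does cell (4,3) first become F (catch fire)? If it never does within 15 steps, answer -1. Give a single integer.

Step 1: cell (4,3)='T' (+6 fires, +2 burnt)
Step 2: cell (4,3)='T' (+9 fires, +6 burnt)
Step 3: cell (4,3)='T' (+6 fires, +9 burnt)
Step 4: cell (4,3)='F' (+1 fires, +6 burnt)
  -> target ignites at step 4
Step 5: cell (4,3)='.' (+1 fires, +1 burnt)
Step 6: cell (4,3)='.' (+0 fires, +1 burnt)
  fire out at step 6

4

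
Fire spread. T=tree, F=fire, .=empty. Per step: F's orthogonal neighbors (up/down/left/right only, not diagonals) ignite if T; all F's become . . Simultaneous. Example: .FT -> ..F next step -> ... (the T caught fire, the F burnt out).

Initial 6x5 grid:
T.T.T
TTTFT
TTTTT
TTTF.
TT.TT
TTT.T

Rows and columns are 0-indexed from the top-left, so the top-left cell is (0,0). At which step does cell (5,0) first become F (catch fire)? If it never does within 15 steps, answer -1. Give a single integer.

Step 1: cell (5,0)='T' (+5 fires, +2 burnt)
Step 2: cell (5,0)='T' (+7 fires, +5 burnt)
Step 3: cell (5,0)='T' (+5 fires, +7 burnt)
Step 4: cell (5,0)='T' (+4 fires, +5 burnt)
Step 5: cell (5,0)='F' (+2 fires, +4 burnt)
  -> target ignites at step 5
Step 6: cell (5,0)='.' (+0 fires, +2 burnt)
  fire out at step 6

5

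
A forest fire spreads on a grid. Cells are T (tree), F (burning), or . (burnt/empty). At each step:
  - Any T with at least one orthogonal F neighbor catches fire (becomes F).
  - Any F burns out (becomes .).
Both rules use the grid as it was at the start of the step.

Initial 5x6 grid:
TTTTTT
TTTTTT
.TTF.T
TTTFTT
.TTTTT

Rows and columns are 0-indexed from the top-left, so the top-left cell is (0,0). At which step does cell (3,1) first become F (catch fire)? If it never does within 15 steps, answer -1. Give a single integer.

Step 1: cell (3,1)='T' (+5 fires, +2 burnt)
Step 2: cell (3,1)='F' (+8 fires, +5 burnt)
  -> target ignites at step 2
Step 3: cell (3,1)='.' (+8 fires, +8 burnt)
Step 4: cell (3,1)='.' (+3 fires, +8 burnt)
Step 5: cell (3,1)='.' (+1 fires, +3 burnt)
Step 6: cell (3,1)='.' (+0 fires, +1 burnt)
  fire out at step 6

2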